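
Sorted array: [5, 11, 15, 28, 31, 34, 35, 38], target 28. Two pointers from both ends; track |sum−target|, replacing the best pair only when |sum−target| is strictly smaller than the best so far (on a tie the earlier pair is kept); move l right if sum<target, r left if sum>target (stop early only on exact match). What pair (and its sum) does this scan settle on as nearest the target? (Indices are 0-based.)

l=0 r=7: 5+38=43 d=15 *, r--
l=0 r=6: 5+35=40 d=12 *, r--
l=0 r=5: 5+34=39 d=11 *, r--
l=0 r=4: 5+31=36 d=8 *, r--
l=0 r=3: 5+28=33 d=5 *, r--
l=0 r=2: 5+15=20 d=8, l++
l=1 r=2: 11+15=26 d=2 *, l++

pair (11, 15) with sum 26 (|Δ|=2)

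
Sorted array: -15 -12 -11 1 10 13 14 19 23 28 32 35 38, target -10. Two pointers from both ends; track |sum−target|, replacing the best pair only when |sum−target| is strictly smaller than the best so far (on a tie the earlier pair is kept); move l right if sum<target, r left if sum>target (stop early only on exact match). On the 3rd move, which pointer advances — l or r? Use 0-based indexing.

r

[0,12] -15+38=23 d=33 * → r--
[0,11] -15+35=20 d=30 * → r--
[0,10] -15+32=17 d=27 * → r--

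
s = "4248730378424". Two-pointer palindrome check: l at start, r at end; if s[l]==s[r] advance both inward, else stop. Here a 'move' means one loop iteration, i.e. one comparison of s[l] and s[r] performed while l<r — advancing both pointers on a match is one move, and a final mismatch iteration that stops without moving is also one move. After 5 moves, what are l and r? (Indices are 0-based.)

l=0 r=12: '4'=='4', l++,r--
l=1 r=11: '2'=='2', l++,r--
l=2 r=10: '4'=='4', l++,r--
l=3 r=9: '8'=='8', l++,r--
l=4 r=8: '7'=='7', l++,r--

l=5, r=7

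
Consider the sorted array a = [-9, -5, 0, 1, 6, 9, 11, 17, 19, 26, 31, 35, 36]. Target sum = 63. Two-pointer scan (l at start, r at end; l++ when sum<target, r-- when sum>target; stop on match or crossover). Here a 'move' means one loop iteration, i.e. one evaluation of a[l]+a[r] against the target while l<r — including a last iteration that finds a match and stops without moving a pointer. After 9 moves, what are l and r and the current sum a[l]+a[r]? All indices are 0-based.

l=9, r=12, sum=62

[0,12] -9+36=27 <63 → l++
[1,12] -5+36=31 <63 → l++
[2,12] 0+36=36 <63 → l++
[3,12] 1+36=37 <63 → l++
[4,12] 6+36=42 <63 → l++
[5,12] 9+36=45 <63 → l++
[6,12] 11+36=47 <63 → l++
[7,12] 17+36=53 <63 → l++
[8,12] 19+36=55 <63 → l++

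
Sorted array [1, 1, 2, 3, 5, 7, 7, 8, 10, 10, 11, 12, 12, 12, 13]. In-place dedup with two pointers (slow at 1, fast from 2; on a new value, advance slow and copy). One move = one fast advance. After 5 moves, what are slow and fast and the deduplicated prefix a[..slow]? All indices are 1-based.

slow=5, fast=7, prefix=[1, 2, 3, 5, 7]

slow=1 fast=2: a[fast]=1=a[slow] dup, fast++
slow=1 fast=3: a[fast]=2≠a[slow]=1 write a[2]=2, slow++,fast++
slow=2 fast=4: a[fast]=3≠a[slow]=2 write a[3]=3, slow++,fast++
slow=3 fast=5: a[fast]=5≠a[slow]=3 write a[4]=5, slow++,fast++
slow=4 fast=6: a[fast]=7≠a[slow]=5 write a[5]=7, slow++,fast++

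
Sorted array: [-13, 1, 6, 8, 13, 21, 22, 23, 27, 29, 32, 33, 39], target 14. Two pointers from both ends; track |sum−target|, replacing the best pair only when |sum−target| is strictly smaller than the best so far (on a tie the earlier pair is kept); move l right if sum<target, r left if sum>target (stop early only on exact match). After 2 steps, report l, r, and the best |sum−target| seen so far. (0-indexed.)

[0,12] -13+39=26 d=12 * → r--
[0,11] -13+33=20 d=6 * → r--

l=0, r=10, best |Δ|=6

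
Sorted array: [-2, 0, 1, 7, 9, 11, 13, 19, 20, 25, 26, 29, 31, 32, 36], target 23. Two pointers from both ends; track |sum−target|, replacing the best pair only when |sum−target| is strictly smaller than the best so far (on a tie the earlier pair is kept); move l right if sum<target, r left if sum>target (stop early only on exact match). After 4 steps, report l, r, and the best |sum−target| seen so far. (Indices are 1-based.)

[1,15] -2+36=34 d=11 * → r--
[1,14] -2+32=30 d=7 * → r--
[1,13] -2+31=29 d=6 * → r--
[1,12] -2+29=27 d=4 * → r--

l=1, r=11, best |Δ|=4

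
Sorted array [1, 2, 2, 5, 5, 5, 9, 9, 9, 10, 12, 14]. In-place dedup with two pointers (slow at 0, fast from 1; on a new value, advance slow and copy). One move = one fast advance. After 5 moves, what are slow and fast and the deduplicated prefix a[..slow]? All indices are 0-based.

slow=0 fast=1: a[fast]=2≠a[slow]=1 write a[1]=2, slow++,fast++
slow=1 fast=2: a[fast]=2=a[slow] dup, fast++
slow=1 fast=3: a[fast]=5≠a[slow]=2 write a[2]=5, slow++,fast++
slow=2 fast=4: a[fast]=5=a[slow] dup, fast++
slow=2 fast=5: a[fast]=5=a[slow] dup, fast++

slow=2, fast=6, prefix=[1, 2, 5]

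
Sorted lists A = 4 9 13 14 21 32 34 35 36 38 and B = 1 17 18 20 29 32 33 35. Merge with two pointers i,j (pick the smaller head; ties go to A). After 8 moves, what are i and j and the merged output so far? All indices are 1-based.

[i=1,j=1] A[i]=4>B[j]=1 take 1 → j++
[i=1,j=2] A[i]=4<=B[j]=17 take 4 → i++
[i=2,j=2] A[i]=9<=B[j]=17 take 9 → i++
[i=3,j=2] A[i]=13<=B[j]=17 take 13 → i++
[i=4,j=2] A[i]=14<=B[j]=17 take 14 → i++
[i=5,j=2] A[i]=21>B[j]=17 take 17 → j++
[i=5,j=3] A[i]=21>B[j]=18 take 18 → j++
[i=5,j=4] A[i]=21>B[j]=20 take 20 → j++

i=5, j=5, merged so far=[1, 4, 9, 13, 14, 17, 18, 20]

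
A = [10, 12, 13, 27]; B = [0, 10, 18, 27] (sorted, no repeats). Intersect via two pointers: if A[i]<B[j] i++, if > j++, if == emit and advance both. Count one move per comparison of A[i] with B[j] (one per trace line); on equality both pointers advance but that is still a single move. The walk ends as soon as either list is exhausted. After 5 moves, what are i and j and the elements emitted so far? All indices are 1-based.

[i=1,j=1] 10>0 → j++
[i=1,j=2] 10==10 emit → i++,j++
[i=2,j=3] 12<18 → i++
[i=3,j=3] 13<18 → i++
[i=4,j=3] 27>18 → j++

i=4, j=4, emitted=[10]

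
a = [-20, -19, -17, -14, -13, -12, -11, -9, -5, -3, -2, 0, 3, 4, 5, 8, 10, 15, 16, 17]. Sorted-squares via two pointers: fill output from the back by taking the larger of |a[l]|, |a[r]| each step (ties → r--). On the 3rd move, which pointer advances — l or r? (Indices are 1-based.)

l=1 r=20: |-20|>|17| out[20]=400, l++
l=2 r=20: |-19|>|17| out[19]=361, l++
l=3 r=20: |-17|<=|17| out[18]=289, r--

r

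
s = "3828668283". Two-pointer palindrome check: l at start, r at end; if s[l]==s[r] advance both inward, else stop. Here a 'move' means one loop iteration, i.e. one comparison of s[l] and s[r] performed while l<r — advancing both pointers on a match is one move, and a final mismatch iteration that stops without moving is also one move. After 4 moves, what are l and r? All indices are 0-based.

[0,9] '3'=='3' → l++,r--
[1,8] '8'=='8' → l++,r--
[2,7] '2'=='2' → l++,r--
[3,6] '8'=='8' → l++,r--

l=4, r=5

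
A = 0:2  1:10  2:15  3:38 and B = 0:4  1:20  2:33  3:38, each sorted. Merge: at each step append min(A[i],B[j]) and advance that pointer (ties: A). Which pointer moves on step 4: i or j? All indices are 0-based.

i

[i=0,j=0] A[i]=2<=B[j]=4 take 2 → i++
[i=1,j=0] A[i]=10>B[j]=4 take 4 → j++
[i=1,j=1] A[i]=10<=B[j]=20 take 10 → i++
[i=2,j=1] A[i]=15<=B[j]=20 take 15 → i++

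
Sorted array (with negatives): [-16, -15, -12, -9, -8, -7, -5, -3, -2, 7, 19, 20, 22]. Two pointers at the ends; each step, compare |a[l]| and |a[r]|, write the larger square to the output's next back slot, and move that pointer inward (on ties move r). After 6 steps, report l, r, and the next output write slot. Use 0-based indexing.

[0,12] |-16|<=|22| out[12]=484 → r--
[0,11] |-16|<=|20| out[11]=400 → r--
[0,10] |-16|<=|19| out[10]=361 → r--
[0,9] |-16|>|7| out[9]=256 → l++
[1,9] |-15|>|7| out[8]=225 → l++
[2,9] |-12|>|7| out[7]=144 → l++

l=3, r=9, next write slot=6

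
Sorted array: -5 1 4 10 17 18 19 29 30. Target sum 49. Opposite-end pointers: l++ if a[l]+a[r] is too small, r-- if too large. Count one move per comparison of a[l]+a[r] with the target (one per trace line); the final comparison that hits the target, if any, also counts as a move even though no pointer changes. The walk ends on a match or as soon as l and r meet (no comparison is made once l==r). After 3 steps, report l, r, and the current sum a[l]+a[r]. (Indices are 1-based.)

l=1 r=9: -5+30=25 <49, l++
l=2 r=9: 1+30=31 <49, l++
l=3 r=9: 4+30=34 <49, l++

l=4, r=9, sum=40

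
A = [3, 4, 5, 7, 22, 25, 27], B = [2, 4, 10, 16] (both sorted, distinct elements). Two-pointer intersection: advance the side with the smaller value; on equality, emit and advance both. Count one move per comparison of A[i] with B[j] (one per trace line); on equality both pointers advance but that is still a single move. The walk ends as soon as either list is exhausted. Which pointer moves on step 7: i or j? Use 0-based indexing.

j

i=0 j=0: 3>2, j++
i=0 j=1: 3<4, i++
i=1 j=1: 4==4 emit, i++,j++
i=2 j=2: 5<10, i++
i=3 j=2: 7<10, i++
i=4 j=2: 22>10, j++
i=4 j=3: 22>16, j++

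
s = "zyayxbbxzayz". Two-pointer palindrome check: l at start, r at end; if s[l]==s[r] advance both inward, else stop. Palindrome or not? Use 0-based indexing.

l=0 r=11: 'z'=='z', l++,r--
l=1 r=10: 'y'=='y', l++,r--
l=2 r=9: 'a'=='a', l++,r--
l=3 r=8: 'y'!='z', stop

not a palindrome (mismatch at 3,8)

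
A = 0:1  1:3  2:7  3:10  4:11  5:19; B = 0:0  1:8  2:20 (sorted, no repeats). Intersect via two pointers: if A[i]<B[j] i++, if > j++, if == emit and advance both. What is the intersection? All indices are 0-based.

intersection = []

[i=0,j=0] 1>0 → j++
[i=0,j=1] 1<8 → i++
[i=1,j=1] 3<8 → i++
[i=2,j=1] 7<8 → i++
[i=3,j=1] 10>8 → j++
[i=3,j=2] 10<20 → i++
[i=4,j=2] 11<20 → i++
[i=5,j=2] 19<20 → i++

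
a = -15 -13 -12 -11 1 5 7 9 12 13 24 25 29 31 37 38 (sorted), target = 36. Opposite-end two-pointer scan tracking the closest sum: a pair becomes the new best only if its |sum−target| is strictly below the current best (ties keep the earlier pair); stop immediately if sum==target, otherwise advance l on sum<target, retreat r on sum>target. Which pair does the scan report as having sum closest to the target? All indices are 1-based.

pair (5, 31) with sum 36 (|Δ|=0)

l=1 r=16: -15+38=23 d=13 *, l++
l=2 r=16: -13+38=25 d=11 *, l++
l=3 r=16: -12+38=26 d=10 *, l++
l=4 r=16: -11+38=27 d=9 *, l++
l=5 r=16: 1+38=39 d=3 *, r--
l=5 r=15: 1+37=38 d=2 *, r--
l=5 r=14: 1+31=32 d=4, l++
l=6 r=14: 5+31=36 d=0 *, stop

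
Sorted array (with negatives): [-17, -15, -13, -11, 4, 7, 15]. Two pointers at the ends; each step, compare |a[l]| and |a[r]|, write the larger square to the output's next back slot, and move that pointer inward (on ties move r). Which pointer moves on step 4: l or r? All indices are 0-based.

[0,6] |-17|>|15| out[6]=289 → l++
[1,6] |-15|<=|15| out[5]=225 → r--
[1,5] |-15|>|7| out[4]=225 → l++
[2,5] |-13|>|7| out[3]=169 → l++

l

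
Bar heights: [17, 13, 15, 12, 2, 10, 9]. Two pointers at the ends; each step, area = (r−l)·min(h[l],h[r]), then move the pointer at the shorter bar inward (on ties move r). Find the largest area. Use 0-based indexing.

max area = 54

[0,6] min(17,9)*6=54 best=54 * → r--
[0,5] min(17,10)*5=50 best=54 → r--
[0,4] min(17,2)*4=8 best=54 → r--
[0,3] min(17,12)*3=36 best=54 → r--
[0,2] min(17,15)*2=30 best=54 → r--
[0,1] min(17,13)*1=13 best=54 → r--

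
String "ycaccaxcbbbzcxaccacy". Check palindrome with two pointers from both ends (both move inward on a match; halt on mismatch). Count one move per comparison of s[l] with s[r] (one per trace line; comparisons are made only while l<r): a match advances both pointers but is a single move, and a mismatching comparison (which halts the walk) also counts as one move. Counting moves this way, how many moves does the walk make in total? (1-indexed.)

9 moves

l=1 r=20: 'y'=='y', l++,r--
l=2 r=19: 'c'=='c', l++,r--
l=3 r=18: 'a'=='a', l++,r--
l=4 r=17: 'c'=='c', l++,r--
l=5 r=16: 'c'=='c', l++,r--
l=6 r=15: 'a'=='a', l++,r--
l=7 r=14: 'x'=='x', l++,r--
l=8 r=13: 'c'=='c', l++,r--
l=9 r=12: 'b'!='z', stop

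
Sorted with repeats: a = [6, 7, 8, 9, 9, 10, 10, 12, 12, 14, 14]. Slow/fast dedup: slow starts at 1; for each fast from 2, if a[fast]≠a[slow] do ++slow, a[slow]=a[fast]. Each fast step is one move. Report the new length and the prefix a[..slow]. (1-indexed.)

(s=1,f=2) a[fast]=7≠a[slow]=6 write a[2]=7 → slow++,fast++
(s=2,f=3) a[fast]=8≠a[slow]=7 write a[3]=8 → slow++,fast++
(s=3,f=4) a[fast]=9≠a[slow]=8 write a[4]=9 → slow++,fast++
(s=4,f=5) a[fast]=9=a[slow] dup → fast++
(s=4,f=6) a[fast]=10≠a[slow]=9 write a[5]=10 → slow++,fast++
(s=5,f=7) a[fast]=10=a[slow] dup → fast++
(s=5,f=8) a[fast]=12≠a[slow]=10 write a[6]=12 → slow++,fast++
(s=6,f=9) a[fast]=12=a[slow] dup → fast++
(s=6,f=10) a[fast]=14≠a[slow]=12 write a[7]=14 → slow++,fast++
(s=7,f=11) a[fast]=14=a[slow] dup → fast++

length 7; prefix = [6, 7, 8, 9, 10, 12, 14]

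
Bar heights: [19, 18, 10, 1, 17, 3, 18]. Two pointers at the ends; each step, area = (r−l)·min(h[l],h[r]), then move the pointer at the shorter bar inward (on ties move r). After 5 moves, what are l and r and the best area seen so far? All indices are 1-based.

l=1 r=7: min(19,18)*6=108 best=108 *, r--
l=1 r=6: min(19,3)*5=15 best=108, r--
l=1 r=5: min(19,17)*4=68 best=108, r--
l=1 r=4: min(19,1)*3=3 best=108, r--
l=1 r=3: min(19,10)*2=20 best=108, r--

l=1, r=2, best area=108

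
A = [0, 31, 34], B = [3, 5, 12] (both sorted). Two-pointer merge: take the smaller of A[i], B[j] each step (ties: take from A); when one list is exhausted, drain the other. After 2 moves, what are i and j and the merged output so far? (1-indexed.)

[i=1,j=1] A[i]=0<=B[j]=3 take 0 → i++
[i=2,j=1] A[i]=31>B[j]=3 take 3 → j++

i=2, j=2, merged so far=[0, 3]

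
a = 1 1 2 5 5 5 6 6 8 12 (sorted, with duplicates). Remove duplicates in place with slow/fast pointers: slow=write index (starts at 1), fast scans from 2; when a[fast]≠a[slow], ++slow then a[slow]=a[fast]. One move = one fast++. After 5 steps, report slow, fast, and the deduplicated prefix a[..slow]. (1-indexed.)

(s=1,f=2) a[fast]=1=a[slow] dup → fast++
(s=1,f=3) a[fast]=2≠a[slow]=1 write a[2]=2 → slow++,fast++
(s=2,f=4) a[fast]=5≠a[slow]=2 write a[3]=5 → slow++,fast++
(s=3,f=5) a[fast]=5=a[slow] dup → fast++
(s=3,f=6) a[fast]=5=a[slow] dup → fast++

slow=3, fast=7, prefix=[1, 2, 5]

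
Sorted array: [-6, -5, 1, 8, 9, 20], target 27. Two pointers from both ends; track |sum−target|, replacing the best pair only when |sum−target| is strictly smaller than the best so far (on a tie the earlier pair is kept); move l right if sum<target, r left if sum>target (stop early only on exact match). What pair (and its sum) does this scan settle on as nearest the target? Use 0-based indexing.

[0,5] -6+20=14 d=13 * → l++
[1,5] -5+20=15 d=12 * → l++
[2,5] 1+20=21 d=6 * → l++
[3,5] 8+20=28 d=1 * → r--
[3,4] 8+9=17 d=10 → l++

pair (8, 20) with sum 28 (|Δ|=1)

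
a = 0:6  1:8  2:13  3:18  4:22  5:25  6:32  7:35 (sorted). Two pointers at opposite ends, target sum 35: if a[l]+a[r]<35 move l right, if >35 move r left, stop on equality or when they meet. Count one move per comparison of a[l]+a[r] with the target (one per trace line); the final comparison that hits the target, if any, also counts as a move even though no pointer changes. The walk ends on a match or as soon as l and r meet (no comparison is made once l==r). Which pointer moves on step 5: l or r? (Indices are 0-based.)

r

[0,7] 6+35=41 >35 → r--
[0,6] 6+32=38 >35 → r--
[0,5] 6+25=31 <35 → l++
[1,5] 8+25=33 <35 → l++
[2,5] 13+25=38 >35 → r--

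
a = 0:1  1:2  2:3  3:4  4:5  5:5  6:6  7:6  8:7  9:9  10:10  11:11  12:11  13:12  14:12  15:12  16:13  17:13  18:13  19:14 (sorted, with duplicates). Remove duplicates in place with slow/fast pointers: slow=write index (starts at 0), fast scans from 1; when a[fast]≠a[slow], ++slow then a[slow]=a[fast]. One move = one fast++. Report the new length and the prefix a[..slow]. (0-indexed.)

length 13; prefix = [1, 2, 3, 4, 5, 6, 7, 9, 10, 11, 12, 13, 14]

slow=0 fast=1: a[fast]=2≠a[slow]=1 write a[1]=2, slow++,fast++
slow=1 fast=2: a[fast]=3≠a[slow]=2 write a[2]=3, slow++,fast++
slow=2 fast=3: a[fast]=4≠a[slow]=3 write a[3]=4, slow++,fast++
slow=3 fast=4: a[fast]=5≠a[slow]=4 write a[4]=5, slow++,fast++
slow=4 fast=5: a[fast]=5=a[slow] dup, fast++
slow=4 fast=6: a[fast]=6≠a[slow]=5 write a[5]=6, slow++,fast++
slow=5 fast=7: a[fast]=6=a[slow] dup, fast++
slow=5 fast=8: a[fast]=7≠a[slow]=6 write a[6]=7, slow++,fast++
slow=6 fast=9: a[fast]=9≠a[slow]=7 write a[7]=9, slow++,fast++
slow=7 fast=10: a[fast]=10≠a[slow]=9 write a[8]=10, slow++,fast++
slow=8 fast=11: a[fast]=11≠a[slow]=10 write a[9]=11, slow++,fast++
slow=9 fast=12: a[fast]=11=a[slow] dup, fast++
slow=9 fast=13: a[fast]=12≠a[slow]=11 write a[10]=12, slow++,fast++
slow=10 fast=14: a[fast]=12=a[slow] dup, fast++
slow=10 fast=15: a[fast]=12=a[slow] dup, fast++
slow=10 fast=16: a[fast]=13≠a[slow]=12 write a[11]=13, slow++,fast++
slow=11 fast=17: a[fast]=13=a[slow] dup, fast++
slow=11 fast=18: a[fast]=13=a[slow] dup, fast++
slow=11 fast=19: a[fast]=14≠a[slow]=13 write a[12]=14, slow++,fast++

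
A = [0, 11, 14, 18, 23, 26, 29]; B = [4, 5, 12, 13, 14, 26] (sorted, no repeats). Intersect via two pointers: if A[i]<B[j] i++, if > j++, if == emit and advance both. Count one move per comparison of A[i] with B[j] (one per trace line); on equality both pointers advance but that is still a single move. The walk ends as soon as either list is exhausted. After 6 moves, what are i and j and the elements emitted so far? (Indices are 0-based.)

[i=0,j=0] 0<4 → i++
[i=1,j=0] 11>4 → j++
[i=1,j=1] 11>5 → j++
[i=1,j=2] 11<12 → i++
[i=2,j=2] 14>12 → j++
[i=2,j=3] 14>13 → j++

i=2, j=4, emitted=[]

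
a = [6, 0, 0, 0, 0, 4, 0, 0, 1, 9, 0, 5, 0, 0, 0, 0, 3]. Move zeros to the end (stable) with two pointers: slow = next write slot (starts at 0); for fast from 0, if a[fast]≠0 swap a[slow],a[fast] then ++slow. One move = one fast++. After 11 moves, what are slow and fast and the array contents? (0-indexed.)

slow=4, fast=11, a=[6, 4, 1, 9, 0, 0, 0, 0, 0, 0, 0, 5, 0, 0, 0, 0, 3]

slow=0 fast=0: a[fast]=6≠0 swap→a[0]=6, slow++,fast++
slow=1 fast=1: a[fast]=0, fast++
slow=1 fast=2: a[fast]=0, fast++
slow=1 fast=3: a[fast]=0, fast++
slow=1 fast=4: a[fast]=0, fast++
slow=1 fast=5: a[fast]=4≠0 swap→a[1]=4, slow++,fast++
slow=2 fast=6: a[fast]=0, fast++
slow=2 fast=7: a[fast]=0, fast++
slow=2 fast=8: a[fast]=1≠0 swap→a[2]=1, slow++,fast++
slow=3 fast=9: a[fast]=9≠0 swap→a[3]=9, slow++,fast++
slow=4 fast=10: a[fast]=0, fast++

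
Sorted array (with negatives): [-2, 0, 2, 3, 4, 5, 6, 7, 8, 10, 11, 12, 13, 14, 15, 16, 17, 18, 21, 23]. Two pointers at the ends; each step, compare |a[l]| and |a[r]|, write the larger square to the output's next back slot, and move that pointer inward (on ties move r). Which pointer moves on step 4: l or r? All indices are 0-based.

r

[0,19] |-2|<=|23| out[19]=529 → r--
[0,18] |-2|<=|21| out[18]=441 → r--
[0,17] |-2|<=|18| out[17]=324 → r--
[0,16] |-2|<=|17| out[16]=289 → r--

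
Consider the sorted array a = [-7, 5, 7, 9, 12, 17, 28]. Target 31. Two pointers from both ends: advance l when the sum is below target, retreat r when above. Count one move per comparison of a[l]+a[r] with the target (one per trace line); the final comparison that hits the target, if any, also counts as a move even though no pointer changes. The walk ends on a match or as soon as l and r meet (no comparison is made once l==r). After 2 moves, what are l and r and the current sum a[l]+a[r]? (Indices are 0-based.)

l=1, r=5, sum=22

l=0 r=6: -7+28=21 <31, l++
l=1 r=6: 5+28=33 >31, r--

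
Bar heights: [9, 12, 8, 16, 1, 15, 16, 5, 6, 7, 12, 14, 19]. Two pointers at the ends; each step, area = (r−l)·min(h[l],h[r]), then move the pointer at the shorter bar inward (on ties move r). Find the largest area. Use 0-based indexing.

max area = 144

l=0 r=12: min(9,19)*12=108 best=108 *, l++
l=1 r=12: min(12,19)*11=132 best=132 *, l++
l=2 r=12: min(8,19)*10=80 best=132, l++
l=3 r=12: min(16,19)*9=144 best=144 *, l++
l=4 r=12: min(1,19)*8=8 best=144, l++
l=5 r=12: min(15,19)*7=105 best=144, l++
l=6 r=12: min(16,19)*6=96 best=144, l++
l=7 r=12: min(5,19)*5=25 best=144, l++
l=8 r=12: min(6,19)*4=24 best=144, l++
l=9 r=12: min(7,19)*3=21 best=144, l++
l=10 r=12: min(12,19)*2=24 best=144, l++
l=11 r=12: min(14,19)*1=14 best=144, l++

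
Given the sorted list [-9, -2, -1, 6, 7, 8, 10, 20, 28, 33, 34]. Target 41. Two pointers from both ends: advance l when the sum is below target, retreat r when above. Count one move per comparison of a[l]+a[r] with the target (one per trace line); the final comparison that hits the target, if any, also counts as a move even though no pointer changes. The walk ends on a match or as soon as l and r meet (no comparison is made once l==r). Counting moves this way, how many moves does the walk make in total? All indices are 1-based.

l=1 r=11: -9+34=25 <41, l++
l=2 r=11: -2+34=32 <41, l++
l=3 r=11: -1+34=33 <41, l++
l=4 r=11: 6+34=40 <41, l++
l=5 r=11: 7+34=41, found

5 moves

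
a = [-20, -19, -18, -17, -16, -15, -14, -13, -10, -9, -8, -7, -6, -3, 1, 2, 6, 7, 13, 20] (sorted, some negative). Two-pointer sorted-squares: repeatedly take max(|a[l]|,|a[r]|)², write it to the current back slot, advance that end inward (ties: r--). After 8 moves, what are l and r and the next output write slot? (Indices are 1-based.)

l=8, r=19, next write slot=12

l=1 r=20: |-20|<=|20| out[20]=400, r--
l=1 r=19: |-20|>|13| out[19]=400, l++
l=2 r=19: |-19|>|13| out[18]=361, l++
l=3 r=19: |-18|>|13| out[17]=324, l++
l=4 r=19: |-17|>|13| out[16]=289, l++
l=5 r=19: |-16|>|13| out[15]=256, l++
l=6 r=19: |-15|>|13| out[14]=225, l++
l=7 r=19: |-14|>|13| out[13]=196, l++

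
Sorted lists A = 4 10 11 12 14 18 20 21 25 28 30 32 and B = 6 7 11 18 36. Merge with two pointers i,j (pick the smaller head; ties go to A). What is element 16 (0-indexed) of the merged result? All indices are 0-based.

merged[16] = 36

i=0 j=0: A[i]=4<=B[j]=6 take 4, i++
i=1 j=0: A[i]=10>B[j]=6 take 6, j++
i=1 j=1: A[i]=10>B[j]=7 take 7, j++
i=1 j=2: A[i]=10<=B[j]=11 take 10, i++
i=2 j=2: A[i]=11<=B[j]=11 take 11, i++
i=3 j=2: A[i]=12>B[j]=11 take 11, j++
i=3 j=3: A[i]=12<=B[j]=18 take 12, i++
i=4 j=3: A[i]=14<=B[j]=18 take 14, i++
i=5 j=3: A[i]=18<=B[j]=18 take 18, i++
i=6 j=3: A[i]=20>B[j]=18 take 18, j++
i=6 j=4: A[i]=20<=B[j]=36 take 20, i++
i=7 j=4: A[i]=21<=B[j]=36 take 21, i++
i=8 j=4: A[i]=25<=B[j]=36 take 25, i++
i=9 j=4: A[i]=28<=B[j]=36 take 28, i++
i=10 j=4: A[i]=30<=B[j]=36 take 30, i++
i=11 j=4: A[i]=32<=B[j]=36 take 32, i++
i=12 j=4: A done, take B[j]=36, j++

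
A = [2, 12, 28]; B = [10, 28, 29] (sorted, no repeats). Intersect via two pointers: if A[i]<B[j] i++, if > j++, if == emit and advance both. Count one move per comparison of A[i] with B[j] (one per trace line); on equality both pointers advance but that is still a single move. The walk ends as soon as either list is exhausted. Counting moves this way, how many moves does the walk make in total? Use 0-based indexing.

4 moves

[i=0,j=0] 2<10 → i++
[i=1,j=0] 12>10 → j++
[i=1,j=1] 12<28 → i++
[i=2,j=1] 28==28 emit → i++,j++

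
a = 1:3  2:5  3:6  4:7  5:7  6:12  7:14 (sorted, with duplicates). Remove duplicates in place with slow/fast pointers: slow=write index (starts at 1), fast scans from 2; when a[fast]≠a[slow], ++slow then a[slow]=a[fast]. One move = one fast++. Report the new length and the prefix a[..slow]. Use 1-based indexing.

slow=1 fast=2: a[fast]=5≠a[slow]=3 write a[2]=5, slow++,fast++
slow=2 fast=3: a[fast]=6≠a[slow]=5 write a[3]=6, slow++,fast++
slow=3 fast=4: a[fast]=7≠a[slow]=6 write a[4]=7, slow++,fast++
slow=4 fast=5: a[fast]=7=a[slow] dup, fast++
slow=4 fast=6: a[fast]=12≠a[slow]=7 write a[5]=12, slow++,fast++
slow=5 fast=7: a[fast]=14≠a[slow]=12 write a[6]=14, slow++,fast++

length 6; prefix = [3, 5, 6, 7, 12, 14]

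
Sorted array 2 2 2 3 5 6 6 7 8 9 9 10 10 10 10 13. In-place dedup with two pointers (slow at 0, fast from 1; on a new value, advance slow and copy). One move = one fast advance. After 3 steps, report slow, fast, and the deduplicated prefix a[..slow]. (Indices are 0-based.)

(s=0,f=1) a[fast]=2=a[slow] dup → fast++
(s=0,f=2) a[fast]=2=a[slow] dup → fast++
(s=0,f=3) a[fast]=3≠a[slow]=2 write a[1]=3 → slow++,fast++

slow=1, fast=4, prefix=[2, 3]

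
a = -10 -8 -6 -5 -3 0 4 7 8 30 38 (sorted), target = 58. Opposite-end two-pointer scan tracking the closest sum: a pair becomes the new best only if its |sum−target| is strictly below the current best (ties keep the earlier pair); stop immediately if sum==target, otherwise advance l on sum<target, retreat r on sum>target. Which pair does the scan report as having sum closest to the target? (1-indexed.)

pair (30, 38) with sum 68 (|Δ|=10)

l=1 r=11: -10+38=28 d=30 *, l++
l=2 r=11: -8+38=30 d=28 *, l++
l=3 r=11: -6+38=32 d=26 *, l++
l=4 r=11: -5+38=33 d=25 *, l++
l=5 r=11: -3+38=35 d=23 *, l++
l=6 r=11: 0+38=38 d=20 *, l++
l=7 r=11: 4+38=42 d=16 *, l++
l=8 r=11: 7+38=45 d=13 *, l++
l=9 r=11: 8+38=46 d=12 *, l++
l=10 r=11: 30+38=68 d=10 *, r--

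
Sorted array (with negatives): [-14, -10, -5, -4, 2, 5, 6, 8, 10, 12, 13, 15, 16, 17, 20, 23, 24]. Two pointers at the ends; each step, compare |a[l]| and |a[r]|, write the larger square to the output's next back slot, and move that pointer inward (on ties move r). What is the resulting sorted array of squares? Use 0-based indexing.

[4, 16, 25, 25, 36, 64, 100, 100, 144, 169, 196, 225, 256, 289, 400, 529, 576]

l=0 r=16: |-14|<=|24| out[16]=576, r--
l=0 r=15: |-14|<=|23| out[15]=529, r--
l=0 r=14: |-14|<=|20| out[14]=400, r--
l=0 r=13: |-14|<=|17| out[13]=289, r--
l=0 r=12: |-14|<=|16| out[12]=256, r--
l=0 r=11: |-14|<=|15| out[11]=225, r--
l=0 r=10: |-14|>|13| out[10]=196, l++
l=1 r=10: |-10|<=|13| out[9]=169, r--
l=1 r=9: |-10|<=|12| out[8]=144, r--
l=1 r=8: |-10|<=|10| out[7]=100, r--
l=1 r=7: |-10|>|8| out[6]=100, l++
l=2 r=7: |-5|<=|8| out[5]=64, r--
l=2 r=6: |-5|<=|6| out[4]=36, r--
l=2 r=5: |-5|<=|5| out[3]=25, r--
l=2 r=4: |-5|>|2| out[2]=25, l++
l=3 r=4: |-4|>|2| out[1]=16, l++
l=4 r=4: |2|<=|2| out[0]=4, r--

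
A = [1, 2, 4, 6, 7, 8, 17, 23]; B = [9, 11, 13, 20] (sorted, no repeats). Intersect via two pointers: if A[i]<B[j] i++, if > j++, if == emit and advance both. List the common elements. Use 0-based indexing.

intersection = []

[i=0,j=0] 1<9 → i++
[i=1,j=0] 2<9 → i++
[i=2,j=0] 4<9 → i++
[i=3,j=0] 6<9 → i++
[i=4,j=0] 7<9 → i++
[i=5,j=0] 8<9 → i++
[i=6,j=0] 17>9 → j++
[i=6,j=1] 17>11 → j++
[i=6,j=2] 17>13 → j++
[i=6,j=3] 17<20 → i++
[i=7,j=3] 23>20 → j++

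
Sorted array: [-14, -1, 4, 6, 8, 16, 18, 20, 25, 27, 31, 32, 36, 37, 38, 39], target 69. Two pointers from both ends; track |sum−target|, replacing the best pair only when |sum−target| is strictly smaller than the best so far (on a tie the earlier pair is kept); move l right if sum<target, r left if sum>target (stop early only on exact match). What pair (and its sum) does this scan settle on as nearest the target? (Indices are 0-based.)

l=0 r=15: -14+39=25 d=44 *, l++
l=1 r=15: -1+39=38 d=31 *, l++
l=2 r=15: 4+39=43 d=26 *, l++
l=3 r=15: 6+39=45 d=24 *, l++
l=4 r=15: 8+39=47 d=22 *, l++
l=5 r=15: 16+39=55 d=14 *, l++
l=6 r=15: 18+39=57 d=12 *, l++
l=7 r=15: 20+39=59 d=10 *, l++
l=8 r=15: 25+39=64 d=5 *, l++
l=9 r=15: 27+39=66 d=3 *, l++
l=10 r=15: 31+39=70 d=1 *, r--
l=10 r=14: 31+38=69 d=0 *, stop

pair (31, 38) with sum 69 (|Δ|=0)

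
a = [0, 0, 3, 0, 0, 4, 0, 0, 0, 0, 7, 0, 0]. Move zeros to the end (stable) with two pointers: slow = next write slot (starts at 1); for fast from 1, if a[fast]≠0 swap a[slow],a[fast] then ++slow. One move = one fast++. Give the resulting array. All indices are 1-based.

[3, 4, 7, 0, 0, 0, 0, 0, 0, 0, 0, 0, 0]

slow=1 fast=1: a[fast]=0, fast++
slow=1 fast=2: a[fast]=0, fast++
slow=1 fast=3: a[fast]=3≠0 swap→a[1]=3, slow++,fast++
slow=2 fast=4: a[fast]=0, fast++
slow=2 fast=5: a[fast]=0, fast++
slow=2 fast=6: a[fast]=4≠0 swap→a[2]=4, slow++,fast++
slow=3 fast=7: a[fast]=0, fast++
slow=3 fast=8: a[fast]=0, fast++
slow=3 fast=9: a[fast]=0, fast++
slow=3 fast=10: a[fast]=0, fast++
slow=3 fast=11: a[fast]=7≠0 swap→a[3]=7, slow++,fast++
slow=4 fast=12: a[fast]=0, fast++
slow=4 fast=13: a[fast]=0, fast++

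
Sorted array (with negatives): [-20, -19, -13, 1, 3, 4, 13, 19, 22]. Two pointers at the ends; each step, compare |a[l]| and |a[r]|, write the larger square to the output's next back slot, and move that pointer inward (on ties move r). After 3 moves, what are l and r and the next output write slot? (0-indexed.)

l=0 r=8: |-20|<=|22| out[8]=484, r--
l=0 r=7: |-20|>|19| out[7]=400, l++
l=1 r=7: |-19|<=|19| out[6]=361, r--

l=1, r=6, next write slot=5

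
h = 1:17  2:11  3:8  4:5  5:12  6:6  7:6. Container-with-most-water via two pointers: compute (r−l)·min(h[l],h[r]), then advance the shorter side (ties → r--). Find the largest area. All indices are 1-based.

max area = 48

[1,7] min(17,6)*6=36 best=36 * → r--
[1,6] min(17,6)*5=30 best=36 → r--
[1,5] min(17,12)*4=48 best=48 * → r--
[1,4] min(17,5)*3=15 best=48 → r--
[1,3] min(17,8)*2=16 best=48 → r--
[1,2] min(17,11)*1=11 best=48 → r--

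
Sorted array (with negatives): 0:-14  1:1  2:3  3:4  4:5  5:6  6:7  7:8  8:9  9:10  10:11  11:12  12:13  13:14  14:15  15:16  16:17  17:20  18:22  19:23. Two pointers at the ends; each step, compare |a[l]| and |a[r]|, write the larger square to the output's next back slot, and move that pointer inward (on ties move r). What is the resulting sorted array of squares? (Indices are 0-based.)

[0,19] |-14|<=|23| out[19]=529 → r--
[0,18] |-14|<=|22| out[18]=484 → r--
[0,17] |-14|<=|20| out[17]=400 → r--
[0,16] |-14|<=|17| out[16]=289 → r--
[0,15] |-14|<=|16| out[15]=256 → r--
[0,14] |-14|<=|15| out[14]=225 → r--
[0,13] |-14|<=|14| out[13]=196 → r--
[0,12] |-14|>|13| out[12]=196 → l++
[1,12] |1|<=|13| out[11]=169 → r--
[1,11] |1|<=|12| out[10]=144 → r--
[1,10] |1|<=|11| out[9]=121 → r--
[1,9] |1|<=|10| out[8]=100 → r--
[1,8] |1|<=|9| out[7]=81 → r--
[1,7] |1|<=|8| out[6]=64 → r--
[1,6] |1|<=|7| out[5]=49 → r--
[1,5] |1|<=|6| out[4]=36 → r--
[1,4] |1|<=|5| out[3]=25 → r--
[1,3] |1|<=|4| out[2]=16 → r--
[1,2] |1|<=|3| out[1]=9 → r--
[1,1] |1|<=|1| out[0]=1 → r--

[1, 9, 16, 25, 36, 49, 64, 81, 100, 121, 144, 169, 196, 196, 225, 256, 289, 400, 484, 529]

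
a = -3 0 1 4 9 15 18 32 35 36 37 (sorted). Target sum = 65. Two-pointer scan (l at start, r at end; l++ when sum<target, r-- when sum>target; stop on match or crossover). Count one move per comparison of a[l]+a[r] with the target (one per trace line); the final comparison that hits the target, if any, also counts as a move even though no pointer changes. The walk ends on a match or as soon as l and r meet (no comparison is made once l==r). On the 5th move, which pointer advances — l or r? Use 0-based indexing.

l

l=0 r=10: -3+37=34 <65, l++
l=1 r=10: 0+37=37 <65, l++
l=2 r=10: 1+37=38 <65, l++
l=3 r=10: 4+37=41 <65, l++
l=4 r=10: 9+37=46 <65, l++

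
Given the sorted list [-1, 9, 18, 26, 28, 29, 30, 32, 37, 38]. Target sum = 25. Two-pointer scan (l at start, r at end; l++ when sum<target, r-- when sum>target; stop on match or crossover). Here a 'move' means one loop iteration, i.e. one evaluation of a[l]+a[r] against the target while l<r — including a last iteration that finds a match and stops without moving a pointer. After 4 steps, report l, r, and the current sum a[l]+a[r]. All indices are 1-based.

[1,10] -1+38=37 >25 → r--
[1,9] -1+37=36 >25 → r--
[1,8] -1+32=31 >25 → r--
[1,7] -1+30=29 >25 → r--

l=1, r=6, sum=28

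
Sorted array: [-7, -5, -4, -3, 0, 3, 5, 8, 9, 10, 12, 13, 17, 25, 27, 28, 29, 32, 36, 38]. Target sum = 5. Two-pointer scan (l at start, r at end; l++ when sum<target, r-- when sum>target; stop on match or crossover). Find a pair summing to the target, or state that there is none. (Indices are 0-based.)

(-7, 12)

l=0 r=19: -7+38=31 >5, r--
l=0 r=18: -7+36=29 >5, r--
l=0 r=17: -7+32=25 >5, r--
l=0 r=16: -7+29=22 >5, r--
l=0 r=15: -7+28=21 >5, r--
l=0 r=14: -7+27=20 >5, r--
l=0 r=13: -7+25=18 >5, r--
l=0 r=12: -7+17=10 >5, r--
l=0 r=11: -7+13=6 >5, r--
l=0 r=10: -7+12=5, found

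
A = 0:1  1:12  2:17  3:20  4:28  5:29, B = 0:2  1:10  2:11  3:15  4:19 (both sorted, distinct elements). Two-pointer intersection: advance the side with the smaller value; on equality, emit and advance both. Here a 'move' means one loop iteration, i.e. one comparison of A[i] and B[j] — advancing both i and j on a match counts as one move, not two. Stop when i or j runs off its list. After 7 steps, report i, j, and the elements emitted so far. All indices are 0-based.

i=3, j=4, emitted=[]

[i=0,j=0] 1<2 → i++
[i=1,j=0] 12>2 → j++
[i=1,j=1] 12>10 → j++
[i=1,j=2] 12>11 → j++
[i=1,j=3] 12<15 → i++
[i=2,j=3] 17>15 → j++
[i=2,j=4] 17<19 → i++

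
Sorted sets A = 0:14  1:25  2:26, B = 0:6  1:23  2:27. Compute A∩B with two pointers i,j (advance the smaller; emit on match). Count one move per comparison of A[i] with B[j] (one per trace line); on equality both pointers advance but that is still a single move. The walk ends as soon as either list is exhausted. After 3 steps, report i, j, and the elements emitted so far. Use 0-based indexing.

[i=0,j=0] 14>6 → j++
[i=0,j=1] 14<23 → i++
[i=1,j=1] 25>23 → j++

i=1, j=2, emitted=[]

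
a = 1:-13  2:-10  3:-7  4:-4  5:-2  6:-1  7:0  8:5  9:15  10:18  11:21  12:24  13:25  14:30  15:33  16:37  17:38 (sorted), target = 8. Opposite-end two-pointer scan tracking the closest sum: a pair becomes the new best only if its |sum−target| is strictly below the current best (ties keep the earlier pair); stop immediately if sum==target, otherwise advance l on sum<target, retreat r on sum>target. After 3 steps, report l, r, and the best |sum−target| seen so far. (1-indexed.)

l=1 r=17: -13+38=25 d=17 *, r--
l=1 r=16: -13+37=24 d=16 *, r--
l=1 r=15: -13+33=20 d=12 *, r--

l=1, r=14, best |Δ|=12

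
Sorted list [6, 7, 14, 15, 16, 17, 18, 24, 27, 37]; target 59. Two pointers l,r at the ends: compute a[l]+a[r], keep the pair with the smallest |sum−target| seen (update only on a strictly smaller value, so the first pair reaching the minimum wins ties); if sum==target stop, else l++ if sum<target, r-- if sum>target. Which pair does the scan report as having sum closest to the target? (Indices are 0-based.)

l=0 r=9: 6+37=43 d=16 *, l++
l=1 r=9: 7+37=44 d=15 *, l++
l=2 r=9: 14+37=51 d=8 *, l++
l=3 r=9: 15+37=52 d=7 *, l++
l=4 r=9: 16+37=53 d=6 *, l++
l=5 r=9: 17+37=54 d=5 *, l++
l=6 r=9: 18+37=55 d=4 *, l++
l=7 r=9: 24+37=61 d=2 *, r--
l=7 r=8: 24+27=51 d=8, l++

pair (24, 37) with sum 61 (|Δ|=2)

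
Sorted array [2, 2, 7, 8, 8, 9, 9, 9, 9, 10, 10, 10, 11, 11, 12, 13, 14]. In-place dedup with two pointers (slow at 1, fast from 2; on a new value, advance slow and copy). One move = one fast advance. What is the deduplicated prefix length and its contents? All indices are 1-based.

length 9; prefix = [2, 7, 8, 9, 10, 11, 12, 13, 14]

(s=1,f=2) a[fast]=2=a[slow] dup → fast++
(s=1,f=3) a[fast]=7≠a[slow]=2 write a[2]=7 → slow++,fast++
(s=2,f=4) a[fast]=8≠a[slow]=7 write a[3]=8 → slow++,fast++
(s=3,f=5) a[fast]=8=a[slow] dup → fast++
(s=3,f=6) a[fast]=9≠a[slow]=8 write a[4]=9 → slow++,fast++
(s=4,f=7) a[fast]=9=a[slow] dup → fast++
(s=4,f=8) a[fast]=9=a[slow] dup → fast++
(s=4,f=9) a[fast]=9=a[slow] dup → fast++
(s=4,f=10) a[fast]=10≠a[slow]=9 write a[5]=10 → slow++,fast++
(s=5,f=11) a[fast]=10=a[slow] dup → fast++
(s=5,f=12) a[fast]=10=a[slow] dup → fast++
(s=5,f=13) a[fast]=11≠a[slow]=10 write a[6]=11 → slow++,fast++
(s=6,f=14) a[fast]=11=a[slow] dup → fast++
(s=6,f=15) a[fast]=12≠a[slow]=11 write a[7]=12 → slow++,fast++
(s=7,f=16) a[fast]=13≠a[slow]=12 write a[8]=13 → slow++,fast++
(s=8,f=17) a[fast]=14≠a[slow]=13 write a[9]=14 → slow++,fast++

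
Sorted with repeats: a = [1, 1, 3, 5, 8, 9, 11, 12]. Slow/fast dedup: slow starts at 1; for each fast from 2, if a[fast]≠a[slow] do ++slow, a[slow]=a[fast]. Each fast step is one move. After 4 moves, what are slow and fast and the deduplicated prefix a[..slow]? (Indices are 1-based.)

slow=4, fast=6, prefix=[1, 3, 5, 8]

(s=1,f=2) a[fast]=1=a[slow] dup → fast++
(s=1,f=3) a[fast]=3≠a[slow]=1 write a[2]=3 → slow++,fast++
(s=2,f=4) a[fast]=5≠a[slow]=3 write a[3]=5 → slow++,fast++
(s=3,f=5) a[fast]=8≠a[slow]=5 write a[4]=8 → slow++,fast++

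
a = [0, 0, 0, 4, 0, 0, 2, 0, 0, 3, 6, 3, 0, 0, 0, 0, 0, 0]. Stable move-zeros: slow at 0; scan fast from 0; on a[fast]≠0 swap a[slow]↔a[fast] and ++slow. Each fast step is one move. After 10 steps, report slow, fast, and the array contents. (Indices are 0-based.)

slow=3, fast=10, a=[4, 2, 3, 0, 0, 0, 0, 0, 0, 0, 6, 3, 0, 0, 0, 0, 0, 0]

(s=0,f=0) a[fast]=0 → fast++
(s=0,f=1) a[fast]=0 → fast++
(s=0,f=2) a[fast]=0 → fast++
(s=0,f=3) a[fast]=4≠0 swap→a[0]=4 → slow++,fast++
(s=1,f=4) a[fast]=0 → fast++
(s=1,f=5) a[fast]=0 → fast++
(s=1,f=6) a[fast]=2≠0 swap→a[1]=2 → slow++,fast++
(s=2,f=7) a[fast]=0 → fast++
(s=2,f=8) a[fast]=0 → fast++
(s=2,f=9) a[fast]=3≠0 swap→a[2]=3 → slow++,fast++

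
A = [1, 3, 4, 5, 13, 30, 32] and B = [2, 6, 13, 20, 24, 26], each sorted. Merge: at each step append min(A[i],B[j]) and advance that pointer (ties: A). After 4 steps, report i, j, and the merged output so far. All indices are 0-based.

i=0 j=0: A[i]=1<=B[j]=2 take 1, i++
i=1 j=0: A[i]=3>B[j]=2 take 2, j++
i=1 j=1: A[i]=3<=B[j]=6 take 3, i++
i=2 j=1: A[i]=4<=B[j]=6 take 4, i++

i=3, j=1, merged so far=[1, 2, 3, 4]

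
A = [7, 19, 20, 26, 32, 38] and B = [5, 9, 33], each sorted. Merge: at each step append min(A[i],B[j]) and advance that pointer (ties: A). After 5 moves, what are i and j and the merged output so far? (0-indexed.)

[i=0,j=0] A[i]=7>B[j]=5 take 5 → j++
[i=0,j=1] A[i]=7<=B[j]=9 take 7 → i++
[i=1,j=1] A[i]=19>B[j]=9 take 9 → j++
[i=1,j=2] A[i]=19<=B[j]=33 take 19 → i++
[i=2,j=2] A[i]=20<=B[j]=33 take 20 → i++

i=3, j=2, merged so far=[5, 7, 9, 19, 20]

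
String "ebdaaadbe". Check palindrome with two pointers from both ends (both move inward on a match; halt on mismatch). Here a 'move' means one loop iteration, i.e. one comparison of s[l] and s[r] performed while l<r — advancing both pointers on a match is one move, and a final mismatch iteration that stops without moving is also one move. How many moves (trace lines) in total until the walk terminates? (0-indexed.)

4 moves

[0,8] 'e'=='e' → l++,r--
[1,7] 'b'=='b' → l++,r--
[2,6] 'd'=='d' → l++,r--
[3,5] 'a'=='a' → l++,r--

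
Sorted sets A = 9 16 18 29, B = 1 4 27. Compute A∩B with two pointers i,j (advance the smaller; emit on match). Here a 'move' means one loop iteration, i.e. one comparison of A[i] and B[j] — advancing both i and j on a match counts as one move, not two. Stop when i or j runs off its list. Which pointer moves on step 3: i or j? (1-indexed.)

[i=1,j=1] 9>1 → j++
[i=1,j=2] 9>4 → j++
[i=1,j=3] 9<27 → i++

i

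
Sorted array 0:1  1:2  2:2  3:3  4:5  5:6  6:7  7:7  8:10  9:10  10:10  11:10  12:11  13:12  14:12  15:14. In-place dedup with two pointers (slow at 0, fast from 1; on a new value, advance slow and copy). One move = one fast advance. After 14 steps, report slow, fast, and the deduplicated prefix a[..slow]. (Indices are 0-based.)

slow=8, fast=15, prefix=[1, 2, 3, 5, 6, 7, 10, 11, 12]

slow=0 fast=1: a[fast]=2≠a[slow]=1 write a[1]=2, slow++,fast++
slow=1 fast=2: a[fast]=2=a[slow] dup, fast++
slow=1 fast=3: a[fast]=3≠a[slow]=2 write a[2]=3, slow++,fast++
slow=2 fast=4: a[fast]=5≠a[slow]=3 write a[3]=5, slow++,fast++
slow=3 fast=5: a[fast]=6≠a[slow]=5 write a[4]=6, slow++,fast++
slow=4 fast=6: a[fast]=7≠a[slow]=6 write a[5]=7, slow++,fast++
slow=5 fast=7: a[fast]=7=a[slow] dup, fast++
slow=5 fast=8: a[fast]=10≠a[slow]=7 write a[6]=10, slow++,fast++
slow=6 fast=9: a[fast]=10=a[slow] dup, fast++
slow=6 fast=10: a[fast]=10=a[slow] dup, fast++
slow=6 fast=11: a[fast]=10=a[slow] dup, fast++
slow=6 fast=12: a[fast]=11≠a[slow]=10 write a[7]=11, slow++,fast++
slow=7 fast=13: a[fast]=12≠a[slow]=11 write a[8]=12, slow++,fast++
slow=8 fast=14: a[fast]=12=a[slow] dup, fast++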